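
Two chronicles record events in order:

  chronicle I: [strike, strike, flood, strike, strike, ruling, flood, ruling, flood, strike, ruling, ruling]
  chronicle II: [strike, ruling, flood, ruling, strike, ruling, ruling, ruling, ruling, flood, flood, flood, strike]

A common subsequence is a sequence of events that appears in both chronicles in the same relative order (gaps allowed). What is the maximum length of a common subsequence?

7

Taking strike (chronicle I #1, chronicle II #1); then flood (chronicle I #3, chronicle II #3); then strike (chronicle I #4, chronicle II #5); then ruling (chronicle I #6, chronicle II #9); then flood (chronicle I #7, chronicle II #11); then flood (chronicle I #9, chronicle II #12); then strike (chronicle I #10, chronicle II #13) gives a common subsequence of length 7. dp[12][13] = 7 confirms this is the maximum.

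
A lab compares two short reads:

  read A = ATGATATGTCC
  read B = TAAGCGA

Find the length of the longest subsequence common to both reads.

One common subsequence of length 5: T (read A #2, read B #1), A (read A #4, read B #2), A (read A #6, read B #3), G (read A #8, read B #4), C (read A #10, read B #5), and the DP table's final entry dp[11][7] is also 5, so no common subsequence is longer.

5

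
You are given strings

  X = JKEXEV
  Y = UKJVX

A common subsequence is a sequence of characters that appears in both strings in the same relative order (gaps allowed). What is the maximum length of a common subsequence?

Let dp[i][j] be the LCS length of the first i characters of X and the first j characters of Y. dp[i][j] = dp[i-1][j-1]+1 when the i-th and j-th characters match, else max(dp[i-1][j], dp[i][j-1]).
    ·  U  K  J  V  X
 ·  0  0  0  0  0  0
 J  0  0  0  1  1  1
 K  0  0  1  1  1  1
 E  0  0  1  1  1  1
 X  0  0  1  1  1  2
 E  0  0  1  1  1  2
 V  0  0  1  1  2  2
dp[6][5] = 2. One LCS (by backtracking along matches): JX.

2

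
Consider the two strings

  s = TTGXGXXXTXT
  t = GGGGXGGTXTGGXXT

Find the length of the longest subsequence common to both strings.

7

Pick T (s #1, t #8), T (s #2, t #10), G (s #3, t #11), G (s #5, t #12), X (s #8, t #13), X (s #10, t #14), T (s #11, t #15); all 7 characters appear in both, in order, and the DP table's final entry dp[11][15] is also 7, so no common subsequence is longer.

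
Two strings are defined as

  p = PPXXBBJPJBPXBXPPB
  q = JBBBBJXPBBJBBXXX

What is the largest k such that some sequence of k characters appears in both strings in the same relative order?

Match B [5,4], B [6,5], J [7,6], P [8,8], J [9,11], B [10,13], X [12,15], X [14,16] — 8 characters in the same relative order in both. dp[17][16] = 8 confirms this is the maximum.

8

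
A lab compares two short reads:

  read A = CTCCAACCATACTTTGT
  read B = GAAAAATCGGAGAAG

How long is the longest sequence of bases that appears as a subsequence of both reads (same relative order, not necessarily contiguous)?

One common subsequence of length 6: T [2,7]; then C [3,8]; then A [5,11]; then A [9,13]; then A [11,14]; then G [16,15]. Since dp[17][15] = 6, nothing longer is possible.

6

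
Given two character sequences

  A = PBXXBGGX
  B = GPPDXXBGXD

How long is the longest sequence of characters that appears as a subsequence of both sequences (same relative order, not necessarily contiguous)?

6

One common subsequence of length 6: P [1,3], X [3,5], X [4,6], B [5,7], G [7,8], X [8,9], and the DP table's final entry dp[8][10] is also 6, so no common subsequence is longer.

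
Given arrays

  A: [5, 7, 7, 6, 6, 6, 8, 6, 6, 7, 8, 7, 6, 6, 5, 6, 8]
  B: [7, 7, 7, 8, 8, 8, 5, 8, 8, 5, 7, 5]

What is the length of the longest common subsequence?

6

Match 7 [2,2] → 7 [3,3] → 8 [7,8] → 8 [11,9] → 7 [12,11] → 5 [15,12] — 6 values in the same relative order in both. dp[17][12] = 6 confirms this is the maximum.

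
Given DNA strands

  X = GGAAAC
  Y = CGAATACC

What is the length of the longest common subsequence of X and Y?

Pick G at X[2]=Y[2], then A at X[3]=Y[3], then A at X[4]=Y[4], then A at X[5]=Y[6], then C at X[6]=Y[8]; all 5 bases appear in both, in order. Since dp[6][8] = 5, nothing longer is possible.

5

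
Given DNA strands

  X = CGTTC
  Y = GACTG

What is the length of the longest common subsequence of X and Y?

2

Pick C (X #1, Y #3), then G (X #2, Y #5); all 2 bases appear in both, in order, and the DP table's final entry dp[5][5] is also 2, so no common subsequence is longer.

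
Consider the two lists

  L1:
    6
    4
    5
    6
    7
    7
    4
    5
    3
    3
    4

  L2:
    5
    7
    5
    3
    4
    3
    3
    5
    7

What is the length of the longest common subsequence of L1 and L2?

Let dp[i][j] be the LCS length of the first i values of L1 and the first j values of L2. dp[i][j] = dp[i-1][j-1]+1 when the i-th and j-th values match, else max(dp[i-1][j], dp[i][j-1]).
    ·  5  7  5  3  4  3  3  5  7
 ·  0  0  0  0  0  0  0  0  0  0
 6  0  0  0  0  0  0  0  0  0  0
 4  0  0  0  0  0  1  1  1  1  1
 5  0  1  1  1  1  1  1  1  2  2
 6  0  1  1  1  1  1  1  1  2  2
 7  0  1  2  2  2  2  2  2  2  3
 7  0  1  2  2  2  2  2  2  2  3
 4  0  1  2  2  2  3  3  3  3  3
 5  0  1  2  3  3  3  3  3  4  4
 3  0  1  2  3  4  4  4  4  4  4
 3  0  1  2  3  4  4  5  5  5  5
 4  0  1  2  3  4  5  5  5  5  5
dp[11][9] = 5. One LCS (by backtracking along matches): 5, 7, 4, 3, 3.

5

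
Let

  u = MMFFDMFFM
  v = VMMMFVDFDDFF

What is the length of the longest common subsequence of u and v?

7

Taking M at u[1]=v[3]; then M at u[2]=v[4]; then F at u[3]=v[5]; then F at u[4]=v[8]; then D at u[5]=v[10]; then F at u[7]=v[11]; then F at u[8]=v[12] gives a common subsequence of length 7, and the DP table's final entry dp[9][12] is also 7, so no common subsequence is longer.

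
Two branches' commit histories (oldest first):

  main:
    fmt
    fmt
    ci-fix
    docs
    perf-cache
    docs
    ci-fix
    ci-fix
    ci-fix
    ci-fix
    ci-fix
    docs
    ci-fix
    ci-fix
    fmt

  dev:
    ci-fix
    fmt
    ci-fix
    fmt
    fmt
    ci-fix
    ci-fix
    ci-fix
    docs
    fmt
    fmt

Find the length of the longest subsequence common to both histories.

7

Pick fmt [1,4], then fmt [2,5], then ci-fix [9,6], then ci-fix [10,7], then ci-fix [11,8], then docs [12,9], then fmt [15,11]; all 7 commits appear in both, in order. Since dp[15][11] = 7, nothing longer is possible.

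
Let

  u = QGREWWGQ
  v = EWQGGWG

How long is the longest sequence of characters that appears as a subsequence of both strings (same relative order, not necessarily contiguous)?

Let dp[i][j] be the LCS length of the first i characters of u and the first j characters of v. dp[i][j] = dp[i-1][j-1]+1 when the i-th and j-th characters match, else max(dp[i-1][j], dp[i][j-1]).
    ·  E  W  Q  G  G  W  G
 ·  0  0  0  0  0  0  0  0
 Q  0  0  0  1  1  1  1  1
 G  0  0  0  1  2  2  2  2
 R  0  0  0  1  2  2  2  2
 E  0  1  1  1  2  2  2  2
 W  0  1  2  2  2  2  3  3
 W  0  1  2  2  2  2  3  3
 G  0  1  2  2  3  3  3  4
 Q  0  1  2  3  3  3  3  4
dp[8][7] = 4. One LCS (by backtracking along matches): QGWG.

4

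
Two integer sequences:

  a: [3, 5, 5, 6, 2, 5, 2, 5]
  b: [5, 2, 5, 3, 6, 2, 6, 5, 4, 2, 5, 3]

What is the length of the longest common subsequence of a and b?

Taking 5 [2,1], 5 [3,3], 6 [4,5], 2 [5,6], 5 [6,8], 2 [7,10], 5 [8,11] gives a common subsequence of length 7. dp[8][12] = 7 confirms this is the maximum.

7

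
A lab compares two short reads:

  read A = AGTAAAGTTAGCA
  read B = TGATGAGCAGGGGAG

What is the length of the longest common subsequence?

One common subsequence of length 7: A (read A #1, read B #3); then G (read A #2, read B #5); then A (read A #4, read B #6); then A (read A #5, read B #9); then G (read A #7, read B #13); then A (read A #10, read B #14); then G (read A #11, read B #15), and the DP table's final entry dp[13][15] is also 7, so no common subsequence is longer.

7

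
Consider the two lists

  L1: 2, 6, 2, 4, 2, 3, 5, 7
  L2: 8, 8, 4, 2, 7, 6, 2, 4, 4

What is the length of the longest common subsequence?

4

One common subsequence of length 4: 2 at L1[1]=L2[4]; then 6 at L1[2]=L2[6]; then 2 at L1[3]=L2[7]; then 4 at L1[4]=L2[9]. dp[8][9] = 4 confirms this is the maximum.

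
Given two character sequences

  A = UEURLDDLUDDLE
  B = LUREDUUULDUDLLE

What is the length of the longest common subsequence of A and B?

9

Pick U at A[1]=B[2], then E at A[2]=B[4], then U at A[3]=B[8], then L at A[5]=B[9], then D at A[6]=B[10], then D at A[7]=B[12], then L at A[8]=B[13], then L at A[12]=B[14], then E at A[13]=B[15]; all 9 characters appear in both, in order. dp[13][15] = 9 confirms this is the maximum.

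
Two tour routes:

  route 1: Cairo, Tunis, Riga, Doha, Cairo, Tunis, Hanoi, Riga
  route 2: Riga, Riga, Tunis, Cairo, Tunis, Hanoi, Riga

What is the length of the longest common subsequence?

5

Pick Tunis [2,3] → Cairo [5,4] → Tunis [6,5] → Hanoi [7,6] → Riga [8,7]; all 5 stops appear in both, in order. Since dp[8][7] = 5, nothing longer is possible.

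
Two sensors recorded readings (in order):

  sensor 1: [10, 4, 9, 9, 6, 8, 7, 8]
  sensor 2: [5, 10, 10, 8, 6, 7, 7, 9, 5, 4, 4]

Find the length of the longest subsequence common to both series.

Let dp[i][j] be the LCS length of the first i values of sensor 1 and the first j values of sensor 2. dp[i][j] = dp[i-1][j-1]+1 when the i-th and j-th values match, else max(dp[i-1][j], dp[i][j-1]).
    ·  5 10 10  8  6  7  7  9  5  4  4
 ·  0  0  0  0  0  0  0  0  0  0  0  0
10  0  0  1  1  1  1  1  1  1  1  1  1
 4  0  0  1  1  1  1  1  1  1  1  2  2
 9  0  0  1  1  1  1  1  1  2  2  2  2
 9  0  0  1  1  1  1  1  1  2  2  2  2
 6  0  0  1  1  1  2  2  2  2  2  2  2
 8  0  0  1  1  2  2  2  2  2  2  2  2
 7  0  0  1  1  2  2  3  3  3  3  3  3
 8  0  0  1  1  2  2  3  3  3  3  3  3
dp[8][11] = 3. One LCS (by backtracking along matches): 10, 6, 7.

3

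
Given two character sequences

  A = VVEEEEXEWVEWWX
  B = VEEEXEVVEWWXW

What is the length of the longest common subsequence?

11

Pick V at A[2]=B[1], then E at A[4]=B[2], then E at A[5]=B[3], then E at A[6]=B[4], then X at A[7]=B[5], then E at A[8]=B[6], then V at A[10]=B[8], then E at A[11]=B[9], then W at A[12]=B[10], then W at A[13]=B[11], then X at A[14]=B[12]; all 11 characters appear in both, in order, and the DP table's final entry dp[14][13] is also 11, so no common subsequence is longer.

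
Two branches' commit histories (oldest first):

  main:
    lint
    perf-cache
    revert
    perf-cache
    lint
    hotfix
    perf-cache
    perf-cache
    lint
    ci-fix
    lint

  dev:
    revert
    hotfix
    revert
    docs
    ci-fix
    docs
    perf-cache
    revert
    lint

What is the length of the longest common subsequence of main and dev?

4

Match revert at main[3]=dev[1]; then hotfix at main[6]=dev[2]; then perf-cache at main[7]=dev[7]; then lint at main[11]=dev[9] — 4 commits in the same relative order in both. Since dp[11][9] = 4, nothing longer is possible.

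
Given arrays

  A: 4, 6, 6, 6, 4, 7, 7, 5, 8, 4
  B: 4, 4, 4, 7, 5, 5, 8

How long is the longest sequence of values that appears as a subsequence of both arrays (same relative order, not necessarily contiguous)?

One common subsequence of length 5: 4 at A[1]=B[2] → 4 at A[5]=B[3] → 7 at A[6]=B[4] → 5 at A[8]=B[6] → 8 at A[9]=B[7]. The LCS DP gives dp[10][7] = 5, so this is optimal.

5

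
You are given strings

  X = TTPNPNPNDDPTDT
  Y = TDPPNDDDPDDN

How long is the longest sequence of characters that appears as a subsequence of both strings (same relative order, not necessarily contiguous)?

8

Pick T at X[1]=Y[1], then P at X[3]=Y[3], then P at X[5]=Y[4], then N at X[6]=Y[5], then D at X[9]=Y[7], then D at X[10]=Y[8], then P at X[11]=Y[9], then D at X[13]=Y[11]; all 8 characters appear in both, in order. The LCS DP gives dp[14][12] = 8, so this is optimal.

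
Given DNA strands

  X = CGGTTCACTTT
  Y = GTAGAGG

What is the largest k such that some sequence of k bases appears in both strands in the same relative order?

Pick G at X[2]=Y[1]; then G at X[3]=Y[4]; then A at X[7]=Y[5]; all 3 bases appear in both, in order. Since dp[11][7] = 3, nothing longer is possible.

3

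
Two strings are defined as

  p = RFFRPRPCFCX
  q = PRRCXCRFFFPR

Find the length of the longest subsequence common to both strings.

Let dp[i][j] be the LCS length of the first i characters of p and the first j characters of q. dp[i][j] = dp[i-1][j-1]+1 when the i-th and j-th characters match, else max(dp[i-1][j], dp[i][j-1]).
    ·  P  R  R  C  X  C  R  F  F  F  P  R
 ·  0  0  0  0  0  0  0  0  0  0  0  0  0
 R  0  0  1  1  1  1  1  1  1  1  1  1  1
 F  0  0  1  1  1  1  1  1  2  2  2  2  2
 F  0  0  1  1  1  1  1  1  2  3  3  3  3
 R  0  0  1  2  2  2  2  2  2  3  3  3  4
 P  0  1  1  2  2  2  2  2  2  3  3  4  4
 R  0  1  2  2  2  2  2  3  3  3  3  4  5
 P  0  1  2  2  2  2  2  3  3  3  3  4  5
 C  0  1  2  2  3  3  3  3  3  3  3  4  5
 F  0  1  2  2  3  3  3  3  4  4  4  4  5
 C  0  1  2  2  3  3  4  4  4  4  4  4  5
 X  0  1  2  2  3  4  4  4  4  4  4  4  5
dp[11][12] = 5. One LCS (by backtracking along matches): RFFPR.

5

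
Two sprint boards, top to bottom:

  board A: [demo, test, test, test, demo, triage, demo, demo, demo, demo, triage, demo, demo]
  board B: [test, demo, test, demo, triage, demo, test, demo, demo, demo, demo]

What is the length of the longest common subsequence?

9

One common subsequence of length 9: demo at board A[1]=board B[2]; then test at board A[4]=board B[3]; then demo at board A[5]=board B[4]; then triage at board A[6]=board B[5]; then demo at board A[7]=board B[6]; then demo at board A[9]=board B[8]; then demo at board A[10]=board B[9]; then demo at board A[12]=board B[10]; then demo at board A[13]=board B[11], and the DP table's final entry dp[13][11] is also 9, so no common subsequence is longer.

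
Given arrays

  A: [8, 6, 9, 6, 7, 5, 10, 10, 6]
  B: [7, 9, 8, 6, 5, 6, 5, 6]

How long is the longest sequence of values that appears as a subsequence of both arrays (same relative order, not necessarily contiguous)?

One common subsequence of length 5: 8 [1,3], 6 [2,4], 6 [4,6], 5 [6,7], 6 [9,8]. dp[9][8] = 5 confirms this is the maximum.

5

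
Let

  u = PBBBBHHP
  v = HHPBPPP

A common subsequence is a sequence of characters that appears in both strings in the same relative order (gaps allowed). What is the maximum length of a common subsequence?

Pick P at u[1]=v[3], B at u[2]=v[4], P at u[8]=v[7]; all 3 characters appear in both, in order. Since dp[8][7] = 3, nothing longer is possible.

3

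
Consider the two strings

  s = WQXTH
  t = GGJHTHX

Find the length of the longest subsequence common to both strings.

2

Let dp[i][j] be the LCS length of the first i characters of s and the first j characters of t. dp[i][j] = dp[i-1][j-1]+1 when the i-th and j-th characters match, else max(dp[i-1][j], dp[i][j-1]).
    ·  G  G  J  H  T  H  X
 ·  0  0  0  0  0  0  0  0
 W  0  0  0  0  0  0  0  0
 Q  0  0  0  0  0  0  0  0
 X  0  0  0  0  0  0  0  1
 T  0  0  0  0  0  1  1  1
 H  0  0  0  0  1  1  2  2
dp[5][7] = 2. One LCS (by backtracking along matches): TH.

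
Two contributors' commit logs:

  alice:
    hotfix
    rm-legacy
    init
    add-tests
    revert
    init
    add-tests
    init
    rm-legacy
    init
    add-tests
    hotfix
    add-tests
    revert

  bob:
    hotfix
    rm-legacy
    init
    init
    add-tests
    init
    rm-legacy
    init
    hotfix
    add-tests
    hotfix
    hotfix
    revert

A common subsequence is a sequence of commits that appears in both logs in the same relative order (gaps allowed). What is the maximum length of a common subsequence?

11

Taking hotfix [1,1], then rm-legacy [2,2], then init [3,3], then init [6,4], then add-tests [7,5], then init [8,6], then rm-legacy [9,7], then init [10,8], then add-tests [11,10], then hotfix [12,12], then revert [14,13] gives a common subsequence of length 11, and the DP table's final entry dp[14][13] is also 11, so no common subsequence is longer.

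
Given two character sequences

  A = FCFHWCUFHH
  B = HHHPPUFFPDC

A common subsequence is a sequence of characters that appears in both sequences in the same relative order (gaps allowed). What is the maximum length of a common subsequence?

3

Match F at A[1]=B[7]; then F at A[3]=B[8]; then C at A[6]=B[11] — 3 characters in the same relative order in both, and the DP table's final entry dp[10][11] is also 3, so no common subsequence is longer.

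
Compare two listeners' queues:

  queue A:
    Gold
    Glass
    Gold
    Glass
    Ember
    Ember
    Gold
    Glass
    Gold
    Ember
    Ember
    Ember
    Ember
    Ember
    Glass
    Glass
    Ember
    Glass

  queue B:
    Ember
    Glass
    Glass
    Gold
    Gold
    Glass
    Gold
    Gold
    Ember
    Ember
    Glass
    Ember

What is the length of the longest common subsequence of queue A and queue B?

9

Taking Gold [1,4], Gold [3,5], Glass [4,6], Gold [7,7], Gold [9,8], Ember [13,9], Ember [14,10], Glass [16,11], Ember [17,12] gives a common subsequence of length 9. dp[18][12] = 9 confirms this is the maximum.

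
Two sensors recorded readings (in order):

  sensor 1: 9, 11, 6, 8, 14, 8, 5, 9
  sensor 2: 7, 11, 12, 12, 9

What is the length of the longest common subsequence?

2

Pick 11 at sensor 1[2]=sensor 2[2] → 9 at sensor 1[8]=sensor 2[5]; all 2 values appear in both, in order, and the DP table's final entry dp[8][5] is also 2, so no common subsequence is longer.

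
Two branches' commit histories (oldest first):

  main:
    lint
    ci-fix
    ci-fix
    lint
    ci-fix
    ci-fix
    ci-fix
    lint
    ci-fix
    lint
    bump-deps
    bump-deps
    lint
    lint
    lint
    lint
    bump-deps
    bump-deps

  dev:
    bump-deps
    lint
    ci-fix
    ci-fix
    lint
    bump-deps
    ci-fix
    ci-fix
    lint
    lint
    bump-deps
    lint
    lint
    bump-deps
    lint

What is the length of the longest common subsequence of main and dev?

Pick lint (main #1, dev #2), then ci-fix (main #2, dev #3), then ci-fix (main #3, dev #4), then lint (main #4, dev #5), then ci-fix (main #6, dev #7), then ci-fix (main #7, dev #8), then lint (main #8, dev #9), then lint (main #10, dev #10), then bump-deps (main #12, dev #11), then lint (main #13, dev #12), then lint (main #14, dev #13), then lint (main #16, dev #15); all 12 commits appear in both, in order. dp[18][15] = 12 confirms this is the maximum.

12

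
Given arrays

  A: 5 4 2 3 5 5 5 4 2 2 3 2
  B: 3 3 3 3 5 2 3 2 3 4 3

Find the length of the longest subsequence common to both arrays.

Taking 5 [1,5]; then 2 [3,8]; then 3 [4,9]; then 4 [8,10]; then 3 [11,11] gives a common subsequence of length 5, and the DP table's final entry dp[12][11] is also 5, so no common subsequence is longer.

5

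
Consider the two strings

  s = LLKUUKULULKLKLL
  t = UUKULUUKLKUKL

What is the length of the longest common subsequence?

10

Pick U (s #4, t #1) → U (s #5, t #2) → K (s #6, t #3) → U (s #7, t #4) → L (s #8, t #5) → U (s #9, t #7) → L (s #10, t #9) → K (s #11, t #10) → K (s #13, t #12) → L (s #15, t #13); all 10 characters appear in both, in order. The LCS DP gives dp[15][13] = 10, so this is optimal.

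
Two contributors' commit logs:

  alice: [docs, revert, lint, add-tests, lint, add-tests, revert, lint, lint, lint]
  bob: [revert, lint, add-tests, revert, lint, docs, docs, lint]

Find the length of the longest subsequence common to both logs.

Taking revert (alice #2, bob #1), then lint (alice #5, bob #2), then add-tests (alice #6, bob #3), then revert (alice #7, bob #4), then lint (alice #8, bob #5), then lint (alice #10, bob #8) gives a common subsequence of length 6. Since dp[10][8] = 6, nothing longer is possible.

6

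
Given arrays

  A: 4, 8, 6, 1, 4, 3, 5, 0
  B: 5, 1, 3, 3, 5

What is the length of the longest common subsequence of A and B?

3

Taking 1 (A #4, B #2); then 3 (A #6, B #4); then 5 (A #7, B #5) gives a common subsequence of length 3, and the DP table's final entry dp[8][5] is also 3, so no common subsequence is longer.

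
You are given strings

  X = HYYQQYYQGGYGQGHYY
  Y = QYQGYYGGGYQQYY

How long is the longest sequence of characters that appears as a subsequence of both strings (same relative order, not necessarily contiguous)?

Pick Y at X[3]=Y[2] → Q at X[4]=Y[3] → Y at X[6]=Y[5] → Y at X[7]=Y[6] → G at X[9]=Y[8] → G at X[10]=Y[9] → Y at X[11]=Y[10] → Q at X[13]=Y[12] → Y at X[16]=Y[13] → Y at X[17]=Y[14]; all 10 characters appear in both, in order. dp[17][14] = 10 confirms this is the maximum.

10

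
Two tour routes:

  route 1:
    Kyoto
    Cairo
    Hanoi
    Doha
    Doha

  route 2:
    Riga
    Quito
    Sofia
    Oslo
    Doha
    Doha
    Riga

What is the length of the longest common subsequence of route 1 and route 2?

2

Match Doha at route 1[4]=route 2[5]; then Doha at route 1[5]=route 2[6] — 2 stops in the same relative order in both. The LCS DP gives dp[5][7] = 2, so this is optimal.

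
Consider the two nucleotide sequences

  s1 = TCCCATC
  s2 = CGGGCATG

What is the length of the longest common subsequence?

4

Let dp[i][j] be the LCS length of the first i bases of s1 and the first j bases of s2. dp[i][j] = dp[i-1][j-1]+1 when the i-th and j-th bases match, else max(dp[i-1][j], dp[i][j-1]).
    ·  C  G  G  G  C  A  T  G
 ·  0  0  0  0  0  0  0  0  0
 T  0  0  0  0  0  0  0  1  1
 C  0  1  1  1  1  1  1  1  1
 C  0  1  1  1  1  2  2  2  2
 C  0  1  1  1  1  2  2  2  2
 A  0  1  1  1  1  2  3  3  3
 T  0  1  1  1  1  2  3  4  4
 C  0  1  1  1  1  2  3  4  4
dp[7][8] = 4. One LCS (by backtracking along matches): CCAT.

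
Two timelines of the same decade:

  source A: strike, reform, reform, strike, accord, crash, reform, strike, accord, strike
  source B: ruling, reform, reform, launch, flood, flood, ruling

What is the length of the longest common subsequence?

2

Match reform (source A #2, source B #2); then reform (source A #3, source B #3) — 2 events in the same relative order in both. Since dp[10][7] = 2, nothing longer is possible.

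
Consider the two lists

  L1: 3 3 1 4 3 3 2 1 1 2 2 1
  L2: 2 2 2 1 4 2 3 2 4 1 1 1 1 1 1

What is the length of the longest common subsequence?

7

Taking 1 [3,4]; then 4 [4,5]; then 3 [6,7]; then 2 [7,8]; then 1 [8,13]; then 1 [9,14]; then 1 [12,15] gives a common subsequence of length 7. The LCS DP gives dp[12][15] = 7, so this is optimal.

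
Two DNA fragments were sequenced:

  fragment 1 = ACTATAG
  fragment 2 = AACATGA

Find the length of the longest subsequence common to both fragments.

One common subsequence of length 5: A at fragment 1[1]=fragment 2[2], then C at fragment 1[2]=fragment 2[3], then A at fragment 1[4]=fragment 2[4], then T at fragment 1[5]=fragment 2[5], then A at fragment 1[6]=fragment 2[7]. Since dp[7][7] = 5, nothing longer is possible.

5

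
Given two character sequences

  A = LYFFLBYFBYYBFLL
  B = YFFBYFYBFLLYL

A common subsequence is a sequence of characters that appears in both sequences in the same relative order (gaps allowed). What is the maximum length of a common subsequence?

11

One common subsequence of length 11: Y [2,1] → F [3,2] → F [4,3] → B [6,4] → Y [7,5] → F [8,6] → Y [11,7] → B [12,8] → F [13,9] → L [14,11] → L [15,13]. Since dp[15][13] = 11, nothing longer is possible.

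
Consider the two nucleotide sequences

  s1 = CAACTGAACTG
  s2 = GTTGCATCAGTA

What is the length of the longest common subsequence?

One common subsequence of length 5: C [1,5]; then A [2,6]; then A [3,9]; then T [5,11]; then A [8,12]. The LCS DP gives dp[11][12] = 5, so this is optimal.

5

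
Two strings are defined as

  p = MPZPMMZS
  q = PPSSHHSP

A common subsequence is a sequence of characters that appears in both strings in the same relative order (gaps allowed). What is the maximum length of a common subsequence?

3

Pick P [2,1] → P [4,2] → S [8,7]; all 3 characters appear in both, in order, and the DP table's final entry dp[8][8] is also 3, so no common subsequence is longer.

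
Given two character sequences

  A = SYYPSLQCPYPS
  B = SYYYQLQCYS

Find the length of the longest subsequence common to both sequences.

Taking S (A #1, B #1), then Y (A #2, B #3), then Y (A #3, B #4), then L (A #6, B #6), then Q (A #7, B #7), then C (A #8, B #8), then Y (A #10, B #9), then S (A #12, B #10) gives a common subsequence of length 8, and the DP table's final entry dp[12][10] is also 8, so no common subsequence is longer.

8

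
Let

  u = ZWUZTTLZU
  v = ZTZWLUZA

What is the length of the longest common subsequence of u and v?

Match Z (u #1, v #3), W (u #2, v #4), U (u #3, v #6), Z (u #4, v #7) — 4 characters in the same relative order in both. The LCS DP gives dp[9][8] = 4, so this is optimal.

4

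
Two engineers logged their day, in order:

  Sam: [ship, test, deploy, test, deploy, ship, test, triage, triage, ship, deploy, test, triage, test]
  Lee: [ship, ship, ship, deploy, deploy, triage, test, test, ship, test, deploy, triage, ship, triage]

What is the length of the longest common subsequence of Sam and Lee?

8

Pick ship [1,3] → test [2,7] → test [4,8] → ship [6,9] → test [7,10] → triage [9,12] → ship [10,13] → triage [13,14]; all 8 tasks appear in both, in order. dp[14][14] = 8 confirms this is the maximum.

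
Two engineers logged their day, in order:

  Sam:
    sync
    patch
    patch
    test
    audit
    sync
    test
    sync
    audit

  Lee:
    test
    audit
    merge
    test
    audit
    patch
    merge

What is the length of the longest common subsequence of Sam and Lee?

Match test [4,1] → audit [5,2] → test [7,4] → audit [9,5] — 4 tasks in the same relative order in both, and the DP table's final entry dp[9][7] is also 4, so no common subsequence is longer.

4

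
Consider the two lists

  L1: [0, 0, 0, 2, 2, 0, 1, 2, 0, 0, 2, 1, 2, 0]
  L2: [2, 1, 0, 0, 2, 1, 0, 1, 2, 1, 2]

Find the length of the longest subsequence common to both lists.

Taking 0 (L1 #2, L2 #3), 0 (L1 #3, L2 #4), 2 (L1 #4, L2 #5), 0 (L1 #6, L2 #7), 1 (L1 #7, L2 #8), 2 (L1 #11, L2 #9), 1 (L1 #12, L2 #10), 2 (L1 #13, L2 #11) gives a common subsequence of length 8. The LCS DP gives dp[14][11] = 8, so this is optimal.

8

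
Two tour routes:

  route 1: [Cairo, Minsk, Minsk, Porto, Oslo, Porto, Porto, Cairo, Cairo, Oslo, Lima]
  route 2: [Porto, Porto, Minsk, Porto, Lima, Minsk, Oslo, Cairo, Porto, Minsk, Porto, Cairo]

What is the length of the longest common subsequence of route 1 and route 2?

6

One common subsequence of length 6: Minsk at route 1[2]=route 2[3]; then Minsk at route 1[3]=route 2[6]; then Oslo at route 1[5]=route 2[7]; then Porto at route 1[6]=route 2[9]; then Porto at route 1[7]=route 2[11]; then Cairo at route 1[9]=route 2[12]. dp[11][12] = 6 confirms this is the maximum.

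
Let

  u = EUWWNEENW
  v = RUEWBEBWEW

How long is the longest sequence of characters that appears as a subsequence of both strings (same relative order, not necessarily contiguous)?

Let dp[i][j] be the LCS length of the first i characters of u and the first j characters of v. dp[i][j] = dp[i-1][j-1]+1 when the i-th and j-th characters match, else max(dp[i-1][j], dp[i][j-1]).
    ·  R  U  E  W  B  E  B  W  E  W
 ·  0  0  0  0  0  0  0  0  0  0  0
 E  0  0  0  1  1  1  1  1  1  1  1
 U  0  0  1  1  1  1  1  1  1  1  1
 W  0  0  1  1  2  2  2  2  2  2  2
 W  0  0  1  1  2  2  2  2  3  3  3
 N  0  0  1  1  2  2  2  2  3  3  3
 E  0  0  1  2  2  2  3  3  3  4  4
 E  0  0  1  2  2  2  3  3  3  4  4
 N  0  0  1  2  2  2  3  3  3  4  4
 W  0  0  1  2  3  3  3  3  4  4  5
dp[9][10] = 5. One LCS (by backtracking along matches): EWWEW.

5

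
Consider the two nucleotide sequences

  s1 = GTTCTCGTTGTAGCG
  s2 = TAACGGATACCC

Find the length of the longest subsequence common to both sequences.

7

Pick T (s1 #2, s2 #1), C (s1 #6, s2 #4), G (s1 #7, s2 #5), G (s1 #10, s2 #6), T (s1 #11, s2 #8), A (s1 #12, s2 #9), C (s1 #14, s2 #12); all 7 bases appear in both, in order. Since dp[15][12] = 7, nothing longer is possible.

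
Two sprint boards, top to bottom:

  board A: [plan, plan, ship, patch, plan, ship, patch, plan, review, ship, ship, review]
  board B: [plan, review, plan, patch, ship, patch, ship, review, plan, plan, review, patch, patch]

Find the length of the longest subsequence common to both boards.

One common subsequence of length 7: plan [1,1], then plan [2,3], then ship [3,5], then patch [4,6], then plan [5,9], then plan [8,10], then review [9,11]. The LCS DP gives dp[12][13] = 7, so this is optimal.

7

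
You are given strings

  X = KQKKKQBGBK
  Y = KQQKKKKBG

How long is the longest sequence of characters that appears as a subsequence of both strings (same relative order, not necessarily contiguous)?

7

Match K [1,1] → Q [2,3] → K [3,5] → K [4,6] → K [5,7] → B [7,8] → G [8,9] — 7 characters in the same relative order in both. dp[10][9] = 7 confirms this is the maximum.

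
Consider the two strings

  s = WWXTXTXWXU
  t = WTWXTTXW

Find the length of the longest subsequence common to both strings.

Let dp[i][j] be the LCS length of the first i characters of s and the first j characters of t. dp[i][j] = dp[i-1][j-1]+1 when the i-th and j-th characters match, else max(dp[i-1][j], dp[i][j-1]).
    ·  W  T  W  X  T  T  X  W
 ·  0  0  0  0  0  0  0  0  0
 W  0  1  1  1  1  1  1  1  1
 W  0  1  1  2  2  2  2  2  2
 X  0  1  1  2  3  3  3  3  3
 T  0  1  2  2  3  4  4  4  4
 X  0  1  2  2  3  4  4  5  5
 T  0  1  2  2  3  4  5  5  5
 X  0  1  2  2  3  4  5  6  6
 W  0  1  2  3  3  4  5  6  7
 X  0  1  2  3  4  4  5  6  7
 U  0  1  2  3  4  4  5  6  7
dp[10][8] = 7. One LCS (by backtracking along matches): WWXTTXW.

7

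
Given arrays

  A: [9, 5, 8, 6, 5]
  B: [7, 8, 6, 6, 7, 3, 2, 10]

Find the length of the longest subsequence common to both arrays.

2

Let dp[i][j] be the LCS length of the first i values of A and the first j values of B. dp[i][j] = dp[i-1][j-1]+1 when the i-th and j-th values match, else max(dp[i-1][j], dp[i][j-1]).
    ·  7  8  6  6  7  3  2 10
 ·  0  0  0  0  0  0  0  0  0
 9  0  0  0  0  0  0  0  0  0
 5  0  0  0  0  0  0  0  0  0
 8  0  0  1  1  1  1  1  1  1
 6  0  0  1  2  2  2  2  2  2
 5  0  0  1  2  2  2  2  2  2
dp[5][8] = 2. One LCS (by backtracking along matches): 8, 6.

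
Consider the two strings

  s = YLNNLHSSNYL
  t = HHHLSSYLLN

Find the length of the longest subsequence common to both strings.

5

Match L [5,4], S [7,5], S [8,6], Y [10,7], L [11,9] — 5 characters in the same relative order in both. The LCS DP gives dp[11][10] = 5, so this is optimal.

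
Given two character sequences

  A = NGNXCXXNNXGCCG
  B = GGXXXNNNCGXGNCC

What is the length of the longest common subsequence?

Pick G [2,2] → X [4,3] → X [6,4] → X [7,5] → N [8,7] → N [9,8] → X [10,11] → G [11,12] → C [12,14] → C [13,15]; all 10 characters appear in both, in order. The LCS DP gives dp[14][15] = 10, so this is optimal.

10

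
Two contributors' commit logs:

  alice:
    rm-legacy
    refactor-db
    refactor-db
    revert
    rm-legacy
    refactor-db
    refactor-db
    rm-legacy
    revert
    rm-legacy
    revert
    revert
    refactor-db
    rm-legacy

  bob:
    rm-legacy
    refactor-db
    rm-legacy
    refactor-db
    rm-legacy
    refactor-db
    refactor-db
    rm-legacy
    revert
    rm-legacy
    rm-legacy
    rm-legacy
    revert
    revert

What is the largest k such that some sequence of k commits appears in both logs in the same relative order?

11

Pick rm-legacy [1,1] → refactor-db [2,2] → refactor-db [3,4] → rm-legacy [5,5] → refactor-db [6,6] → refactor-db [7,7] → rm-legacy [8,8] → revert [9,9] → rm-legacy [10,12] → revert [11,13] → revert [12,14]; all 11 commits appear in both, in order, and the DP table's final entry dp[14][14] is also 11, so no common subsequence is longer.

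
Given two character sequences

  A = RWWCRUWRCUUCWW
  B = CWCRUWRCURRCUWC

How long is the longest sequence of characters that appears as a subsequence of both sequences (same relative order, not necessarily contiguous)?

10

Pick W (A #3, B #2); then C (A #4, B #3); then R (A #5, B #4); then U (A #6, B #5); then W (A #7, B #6); then R (A #8, B #7); then C (A #9, B #8); then U (A #10, B #9); then U (A #11, B #13); then C (A #12, B #15); all 10 characters appear in both, in order. dp[14][15] = 10 confirms this is the maximum.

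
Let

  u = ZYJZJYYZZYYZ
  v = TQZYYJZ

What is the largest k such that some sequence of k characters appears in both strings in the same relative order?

Let dp[i][j] be the LCS length of the first i characters of u and the first j characters of v. dp[i][j] = dp[i-1][j-1]+1 when the i-th and j-th characters match, else max(dp[i-1][j], dp[i][j-1]).
    ·  T  Q  Z  Y  Y  J  Z
 ·  0  0  0  0  0  0  0  0
 Z  0  0  0  1  1  1  1  1
 Y  0  0  0  1  2  2  2  2
 J  0  0  0  1  2  2  3  3
 Z  0  0  0  1  2  2  3  4
 J  0  0  0  1  2  2  3  4
 Y  0  0  0  1  2  3  3  4
 Y  0  0  0  1  2  3  3  4
 Z  0  0  0  1  2  3  3  4
 Z  0  0  0  1  2  3  3  4
 Y  0  0  0  1  2  3  3  4
 Y  0  0  0  1  2  3  3  4
 Z  0  0  0  1  2  3  3  4
dp[12][7] = 4. One LCS (by backtracking along matches): ZYJZ.

4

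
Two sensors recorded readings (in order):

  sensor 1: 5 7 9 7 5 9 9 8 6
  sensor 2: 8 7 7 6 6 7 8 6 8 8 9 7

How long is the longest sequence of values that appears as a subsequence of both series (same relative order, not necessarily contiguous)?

Pick 7 at sensor 1[2]=sensor 2[3] → 7 at sensor 1[4]=sensor 2[6] → 8 at sensor 1[8]=sensor 2[7] → 6 at sensor 1[9]=sensor 2[8]; all 4 values appear in both, in order. dp[9][12] = 4 confirms this is the maximum.

4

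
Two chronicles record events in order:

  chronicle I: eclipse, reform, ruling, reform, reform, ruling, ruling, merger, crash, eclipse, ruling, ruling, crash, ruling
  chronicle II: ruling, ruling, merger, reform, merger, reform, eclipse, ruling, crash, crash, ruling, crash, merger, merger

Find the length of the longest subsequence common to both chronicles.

Taking ruling at chronicle I[3]=chronicle II[2]; then reform at chronicle I[4]=chronicle II[4]; then reform at chronicle I[5]=chronicle II[6]; then ruling at chronicle I[6]=chronicle II[8]; then crash at chronicle I[9]=chronicle II[10]; then ruling at chronicle I[12]=chronicle II[11]; then crash at chronicle I[13]=chronicle II[12] gives a common subsequence of length 7. The LCS DP gives dp[14][14] = 7, so this is optimal.

7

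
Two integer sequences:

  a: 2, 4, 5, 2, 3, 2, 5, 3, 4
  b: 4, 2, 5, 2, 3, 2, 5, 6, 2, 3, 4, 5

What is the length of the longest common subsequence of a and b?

Let dp[i][j] be the LCS length of the first i values of a and the first j values of b. dp[i][j] = dp[i-1][j-1]+1 when the i-th and j-th values match, else max(dp[i-1][j], dp[i][j-1]).
    ·  4  2  5  2  3  2  5  6  2  3  4  5
 ·  0  0  0  0  0  0  0  0  0  0  0  0  0
 2  0  0  1  1  1  1  1  1  1  1  1  1  1
 4  0  1  1  1  1  1  1  1  1  1  1  2  2
 5  0  1  1  2  2  2  2  2  2  2  2  2  3
 2  0  1  2  2  3  3  3  3  3  3  3  3  3
 3  0  1  2  2  3  4  4  4  4  4  4  4  4
 2  0  1  2  2  3  4  5  5  5  5  5  5  5
 5  0  1  2  3  3  4  5  6  6  6  6  6  6
 3  0  1  2  3  3  4  5  6  6  6  7  7  7
 4  0  1  2  3  3  4  5  6  6  6  7  8  8
dp[9][12] = 8. One LCS (by backtracking along matches): 2, 5, 2, 3, 2, 5, 3, 4.

8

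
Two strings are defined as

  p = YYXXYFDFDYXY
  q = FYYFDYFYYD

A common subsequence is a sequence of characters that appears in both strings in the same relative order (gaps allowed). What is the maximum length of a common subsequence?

Taking Y at p[2]=q[2], then Y at p[5]=q[3], then F at p[6]=q[4], then D at p[7]=q[5], then F at p[8]=q[7], then Y at p[10]=q[8], then Y at p[12]=q[9] gives a common subsequence of length 7. dp[12][10] = 7 confirms this is the maximum.

7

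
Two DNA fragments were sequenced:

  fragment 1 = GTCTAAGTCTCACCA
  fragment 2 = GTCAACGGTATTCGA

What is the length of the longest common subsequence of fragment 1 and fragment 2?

10

One common subsequence of length 10: G [1,1], then T [2,2], then C [3,3], then A [5,4], then A [6,5], then G [7,8], then T [8,11], then T [10,12], then C [11,13], then A [15,15]. The LCS DP gives dp[15][15] = 10, so this is optimal.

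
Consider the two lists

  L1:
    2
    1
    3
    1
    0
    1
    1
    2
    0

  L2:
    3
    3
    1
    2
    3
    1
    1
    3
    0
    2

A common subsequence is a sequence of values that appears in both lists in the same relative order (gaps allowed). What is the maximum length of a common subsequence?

Match 2 [1,4] → 1 [2,7] → 3 [3,8] → 0 [5,9] → 2 [8,10] — 5 values in the same relative order in both. The LCS DP gives dp[9][10] = 5, so this is optimal.

5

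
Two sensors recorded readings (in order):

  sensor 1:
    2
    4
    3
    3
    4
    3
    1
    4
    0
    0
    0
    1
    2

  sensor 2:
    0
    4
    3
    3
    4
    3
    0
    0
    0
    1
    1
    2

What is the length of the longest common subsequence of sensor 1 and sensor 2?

10

Pick 4 at sensor 1[2]=sensor 2[2]; then 3 at sensor 1[3]=sensor 2[3]; then 3 at sensor 1[4]=sensor 2[4]; then 4 at sensor 1[5]=sensor 2[5]; then 3 at sensor 1[6]=sensor 2[6]; then 0 at sensor 1[9]=sensor 2[7]; then 0 at sensor 1[10]=sensor 2[8]; then 0 at sensor 1[11]=sensor 2[9]; then 1 at sensor 1[12]=sensor 2[11]; then 2 at sensor 1[13]=sensor 2[12]; all 10 values appear in both, in order, and the DP table's final entry dp[13][12] is also 10, so no common subsequence is longer.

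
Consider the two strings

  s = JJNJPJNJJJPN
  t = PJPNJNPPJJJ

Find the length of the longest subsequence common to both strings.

7

Pick J at s[1]=t[2]; then J at s[2]=t[5]; then N at s[3]=t[6]; then P at s[5]=t[8]; then J at s[8]=t[9]; then J at s[9]=t[10]; then J at s[10]=t[11]; all 7 characters appear in both, in order. Since dp[12][11] = 7, nothing longer is possible.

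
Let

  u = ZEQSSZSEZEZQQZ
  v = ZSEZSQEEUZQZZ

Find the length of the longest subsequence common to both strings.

9

Match Z at u[1]=v[1]; then E at u[2]=v[3]; then Z at u[6]=v[4]; then S at u[7]=v[5]; then E at u[8]=v[7]; then E at u[10]=v[8]; then Z at u[11]=v[10]; then Q at u[12]=v[11]; then Z at u[14]=v[13] — 9 characters in the same relative order in both. dp[14][13] = 9 confirms this is the maximum.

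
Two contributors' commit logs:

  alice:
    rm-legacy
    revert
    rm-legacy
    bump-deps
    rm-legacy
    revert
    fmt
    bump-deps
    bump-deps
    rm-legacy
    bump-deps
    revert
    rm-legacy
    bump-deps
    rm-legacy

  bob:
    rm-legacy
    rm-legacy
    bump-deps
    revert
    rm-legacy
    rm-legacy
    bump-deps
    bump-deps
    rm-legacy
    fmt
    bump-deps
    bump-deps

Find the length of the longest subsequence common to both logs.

Taking rm-legacy (alice #1, bob #2) → revert (alice #2, bob #4) → rm-legacy (alice #3, bob #5) → rm-legacy (alice #5, bob #6) → bump-deps (alice #8, bob #7) → bump-deps (alice #9, bob #8) → rm-legacy (alice #10, bob #9) → bump-deps (alice #11, bob #11) → bump-deps (alice #14, bob #12) gives a common subsequence of length 9. Since dp[15][12] = 9, nothing longer is possible.

9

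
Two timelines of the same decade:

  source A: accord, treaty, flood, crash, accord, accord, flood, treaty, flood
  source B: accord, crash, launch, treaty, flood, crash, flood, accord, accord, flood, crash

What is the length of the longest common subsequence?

Taking accord (source A #1, source B #1); then treaty (source A #2, source B #4); then flood (source A #3, source B #5); then crash (source A #4, source B #6); then accord (source A #5, source B #8); then accord (source A #6, source B #9); then flood (source A #7, source B #10) gives a common subsequence of length 7. Since dp[9][11] = 7, nothing longer is possible.

7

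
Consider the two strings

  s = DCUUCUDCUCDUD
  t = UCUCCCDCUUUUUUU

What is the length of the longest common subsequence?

7

One common subsequence of length 7: D at s[1]=t[7], C at s[2]=t[8], U at s[3]=t[11], U at s[4]=t[12], U at s[6]=t[13], U at s[9]=t[14], U at s[12]=t[15]. dp[13][15] = 7 confirms this is the maximum.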